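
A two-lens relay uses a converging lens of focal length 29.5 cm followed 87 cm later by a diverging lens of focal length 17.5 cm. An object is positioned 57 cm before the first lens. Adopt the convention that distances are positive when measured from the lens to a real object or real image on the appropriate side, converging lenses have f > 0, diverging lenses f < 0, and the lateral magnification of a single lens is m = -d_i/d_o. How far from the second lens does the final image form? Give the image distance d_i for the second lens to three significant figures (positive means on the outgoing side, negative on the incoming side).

-10.4 cm

Lens 1: 1/d_i1 = 1/f_1 - 1/d_o1 = 1/29.5 - 1/57 = 0.01635 cm^-1, so d_i1 = 61.145 cm.
That image sits 25.855 cm in front of the second lens, so d_o2 = 25.855 cm.
Lens 2: 1/d_i2 = 1/f_2 - 1/d_o2 = 1/(-17.5) - 1/(25.855) = -0.09582 cm^-1, so d_i2 = -10.436 cm.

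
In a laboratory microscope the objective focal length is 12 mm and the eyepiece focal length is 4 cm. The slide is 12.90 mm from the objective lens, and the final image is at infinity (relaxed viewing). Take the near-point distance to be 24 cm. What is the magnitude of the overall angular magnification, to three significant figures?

Convert to cm: f_obj = 12 mm = 1.2 cm; d_o = 12.90 mm = 1.29 cm.
Objective: 1/d_i = 1/f_obj - 1/d_o = 1/1.2 - 1/1.29 = 0.05814 cm^-1, so d_i = 17.200 cm.
m_obj = -d_i/d_o = -17.200/1.29 = -13.333.
Eyepiece angular magnification (image at infinity): M_eye = D/f_e = 24/4 = 6.000.
Overall M = m_obj x M_eye = (-13.333)(6.000) = -80.00.
|M| = 80.00.

80.0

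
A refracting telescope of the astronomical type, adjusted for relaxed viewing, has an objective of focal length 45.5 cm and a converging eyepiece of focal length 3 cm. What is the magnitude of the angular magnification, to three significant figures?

15.2

|M| = f_obj/|f_eye| = 45.5/3 = 15.167.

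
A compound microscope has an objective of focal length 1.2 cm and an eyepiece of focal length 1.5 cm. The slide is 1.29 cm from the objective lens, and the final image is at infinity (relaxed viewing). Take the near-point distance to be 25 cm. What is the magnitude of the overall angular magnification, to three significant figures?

Objective: 1/d_i = 1/f_obj - 1/d_o = 1/1.2 - 1/1.29 = 0.05814 cm^-1, so d_i = 17.200 cm.
m_obj = -d_i/d_o = -17.200/1.29 = -13.333.
Eyepiece angular magnification (image at infinity): M_eye = D/f_e = 25/1.5 = 16.667.
Overall M = m_obj x M_eye = (-13.333)(16.667) = -222.22.
|M| = 222.22.

222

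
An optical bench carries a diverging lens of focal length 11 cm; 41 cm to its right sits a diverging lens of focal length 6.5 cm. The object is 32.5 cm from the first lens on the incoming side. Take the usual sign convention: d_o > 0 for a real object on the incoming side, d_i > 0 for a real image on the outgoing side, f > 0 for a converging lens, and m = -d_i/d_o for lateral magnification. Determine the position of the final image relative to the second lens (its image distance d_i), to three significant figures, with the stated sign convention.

-5.74 cm

Lens 1: 1/d_i1 = 1/f_1 - 1/d_o1 = 1/(-11) - 1/32.5 = -0.12168 cm^-1, so d_i1 = -8.218 cm.
The intermediate image is virtual, 8.218 cm to the left of lens 1, so d_o2 = L - d_i1 = 41 - (-8.218) = 49.218 cm.
Lens 2: 1/d_i2 = 1/f_2 - 1/d_o2 = 1/(-6.5) - 1/(49.218) = -0.17416 cm^-1, so d_i2 = -5.742 cm.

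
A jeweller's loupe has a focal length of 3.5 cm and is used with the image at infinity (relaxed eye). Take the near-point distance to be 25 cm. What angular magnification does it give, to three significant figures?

7.14

M = D/f = 25/3.5 = 7.143.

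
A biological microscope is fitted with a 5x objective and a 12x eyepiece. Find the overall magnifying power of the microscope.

The overall magnification of a compound microscope is the product of the objective and eyepiece magnifications:
M = M_obj x M_eye = 5 x 12 = 60.

60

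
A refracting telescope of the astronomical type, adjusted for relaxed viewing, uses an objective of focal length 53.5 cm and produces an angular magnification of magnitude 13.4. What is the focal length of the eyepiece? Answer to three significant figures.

|M| = f_obj/f_eye, so f_eye = f_obj/|M| = 53.5/13.4 = 3.993 cm.

3.99 cm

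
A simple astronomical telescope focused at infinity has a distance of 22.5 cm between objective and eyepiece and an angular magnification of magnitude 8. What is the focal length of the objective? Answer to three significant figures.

In normal adjustment the tube length equals f_obj + f_eye and |M| = f_obj/f_eye.
So f_obj = 8 f_eye and 8 f_eye + f_eye = 22.5 cm, giving f_eye = 22.5/9 = 2.500 cm and f_obj = 20.000 cm.

20.0 cm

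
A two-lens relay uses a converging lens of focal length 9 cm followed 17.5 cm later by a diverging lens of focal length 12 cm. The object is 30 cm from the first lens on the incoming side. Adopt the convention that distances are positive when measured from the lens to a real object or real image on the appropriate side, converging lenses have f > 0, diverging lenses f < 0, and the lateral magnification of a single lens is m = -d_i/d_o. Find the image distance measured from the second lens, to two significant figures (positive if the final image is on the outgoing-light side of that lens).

Lens 1: 1/d_i1 = 1/f_1 - 1/d_o1 = 1/9 - 1/30 = 0.07778 cm^-1, so d_i1 = 12.857 cm.
The intermediate image is 12.857 cm to the right of lens 1, so d_o2 = L - d_i1 = 17.5 - 12.857 = 4.643 cm.
Lens 2: 1/d_i2 = 1/f_2 - 1/d_o2 = 1/(-12) - 1/(4.643) = -0.29872 cm^-1, so d_i2 = -3.348 cm.

-3.3 cm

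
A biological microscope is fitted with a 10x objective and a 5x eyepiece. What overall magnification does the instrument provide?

50

The overall magnification of a compound microscope is the product of the objective and eyepiece magnifications:
M = M_obj x M_eye = 10 x 5 = 50.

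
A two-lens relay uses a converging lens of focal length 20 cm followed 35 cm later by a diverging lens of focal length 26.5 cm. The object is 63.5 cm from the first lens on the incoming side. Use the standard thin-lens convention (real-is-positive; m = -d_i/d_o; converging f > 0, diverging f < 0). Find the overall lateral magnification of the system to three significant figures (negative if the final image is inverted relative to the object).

Lens 1: 1/d_i1 = 1/f_1 - 1/d_o1 = 1/20 - 1/63.5 = 0.03425 cm^-1, so d_i1 = 29.195 cm.
m_1 = -(29.195)/63.5 = -0.4598.
Object distance for lens 2: d_o2 = 35 - 29.195 = 5.805 cm.
Lens 2: 1/d_i2 = 1/f_2 - 1/d_o2 = 1/(-26.5) - 1/(5.805) = -0.21001 cm^-1, so d_i2 = -4.762 cm.
m_2 = -(-4.762)/(5.805) = 0.8203.
The system's lateral magnification is m_1 m_2 = (-0.4598)(0.8203) = -0.3772.

-0.377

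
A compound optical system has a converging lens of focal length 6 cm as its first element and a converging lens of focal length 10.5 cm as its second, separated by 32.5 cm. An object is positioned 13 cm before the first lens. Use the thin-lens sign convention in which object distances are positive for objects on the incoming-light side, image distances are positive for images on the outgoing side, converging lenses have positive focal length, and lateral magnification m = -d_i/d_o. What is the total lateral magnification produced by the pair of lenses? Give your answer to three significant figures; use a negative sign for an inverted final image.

0.829

First lens: d_i1 = 1/(1/6 - 1/13) = 11.143 cm.
m_1 = -(11.143)/13 = -0.8571.
The intermediate image is 11.143 cm to the right of lens 1, so d_o2 = L - d_i1 = 32.5 - 11.143 = 21.357 cm.
Second lens: d_i2 = 1/(1/10.5 - 1/(21.357)) = 20.655 cm.
m_2 = -(20.655)/(21.357) = -0.9671.
Total m = m_1 x m_2 = (-0.8571)(-0.9671) = 0.8289.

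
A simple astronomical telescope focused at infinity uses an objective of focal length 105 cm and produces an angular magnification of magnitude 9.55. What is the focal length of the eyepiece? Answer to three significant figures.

|M| = f_obj/f_eye, so f_eye = f_obj/|M| = 105/9.55 = 10.995 cm.

11.0 cm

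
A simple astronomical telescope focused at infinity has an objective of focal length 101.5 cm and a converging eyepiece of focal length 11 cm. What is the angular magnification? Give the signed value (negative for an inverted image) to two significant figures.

M = -f_obj/f_eye = -101.5/(11) = -9.227.

-9.2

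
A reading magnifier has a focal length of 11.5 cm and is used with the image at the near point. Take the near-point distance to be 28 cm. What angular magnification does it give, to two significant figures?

M = 1 + D/f = 1 + 28/11.5 = 3.435.

3.4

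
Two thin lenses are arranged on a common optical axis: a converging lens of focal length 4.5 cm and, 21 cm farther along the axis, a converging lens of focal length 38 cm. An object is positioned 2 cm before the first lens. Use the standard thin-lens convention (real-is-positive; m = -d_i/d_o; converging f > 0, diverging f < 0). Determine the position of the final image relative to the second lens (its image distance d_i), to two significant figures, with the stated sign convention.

Lens 1: 1/d_i1 = 1/f_1 - 1/d_o1 = 1/4.5 - 1/2 = -0.27778 cm^-1, so d_i1 = -3.600 cm.
The intermediate image is virtual, 3.600 cm to the left of lens 1, so d_o2 = L - d_i1 = 21 - (-3.600) = 24.600 cm.
Lens 2: 1/d_i2 = 1/f_2 - 1/d_o2 = 1/38 - 1/(24.600) = -0.01433 cm^-1, so d_i2 = -69.761 cm.

-70 cm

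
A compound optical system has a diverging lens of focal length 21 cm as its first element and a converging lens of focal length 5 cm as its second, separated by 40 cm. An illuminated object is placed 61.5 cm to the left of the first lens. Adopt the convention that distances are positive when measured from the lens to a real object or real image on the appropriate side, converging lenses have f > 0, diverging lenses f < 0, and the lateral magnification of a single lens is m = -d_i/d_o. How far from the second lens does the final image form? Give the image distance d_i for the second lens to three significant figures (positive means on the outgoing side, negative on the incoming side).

Applying the thin-lens equation to the first lens, 1/(-21) = 1/61.5 + 1/d_i1, which gives d_i1 = -15.655 cm.
The intermediate image is virtual, 15.655 cm to the left of lens 1, so d_o2 = L - d_i1 = 40 - (-15.655) = 55.655 cm.
Applying the thin-lens equation again with f_2 = 5 cm and d_o2 = 55.655 cm gives d_i2 = 5.494 cm.

5.49 cm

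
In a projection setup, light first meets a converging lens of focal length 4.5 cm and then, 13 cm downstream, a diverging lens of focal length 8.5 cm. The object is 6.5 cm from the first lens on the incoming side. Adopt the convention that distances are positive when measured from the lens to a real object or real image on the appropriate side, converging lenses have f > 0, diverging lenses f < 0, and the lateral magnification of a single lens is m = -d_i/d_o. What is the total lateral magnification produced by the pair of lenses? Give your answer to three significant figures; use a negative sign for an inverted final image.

-2.78

Applying the thin-lens equation to the first lens, 1/4.5 = 1/6.5 + 1/d_i1, which gives d_i1 = 14.625 cm.
Its lateral magnification is m_1 = -d_i1/d_o1 = -(14.625)/6.5 = -2.2500.
This image would form 14.625 cm past lens 1, i.e. 1.625 cm beyond lens 2, so it is a virtual object for lens 2: d_o2 = 13 - 14.625 = -1.625 cm.
Applying the thin-lens equation again with f_2 = -8.5 cm and d_o2 = -1.625 cm gives d_i2 = 2.009 cm.
m_2 = -(2.009)/(-1.625) = 1.2364.
Overall magnification: m = m_1 m_2 = -2.7818.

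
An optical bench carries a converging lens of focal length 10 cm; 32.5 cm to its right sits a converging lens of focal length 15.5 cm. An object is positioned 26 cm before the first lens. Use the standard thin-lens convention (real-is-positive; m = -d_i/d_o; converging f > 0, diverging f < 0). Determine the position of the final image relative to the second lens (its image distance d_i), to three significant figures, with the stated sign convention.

336 cm

Applying the thin-lens equation to the first lens, 1/10 = 1/26 + 1/d_i1, which gives d_i1 = 16.250 cm.
The intermediate image is 16.250 cm to the right of lens 1, so d_o2 = L - d_i1 = 32.5 - 16.250 = 16.250 cm.
Applying the thin-lens equation again with f_2 = 15.5 cm and d_o2 = 16.250 cm gives d_i2 = 335.833 cm.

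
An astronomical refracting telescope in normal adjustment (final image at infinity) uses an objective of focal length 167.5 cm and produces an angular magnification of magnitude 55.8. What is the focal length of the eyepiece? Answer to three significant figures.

|M| = f_obj/f_eye, so f_eye = f_obj/|M| = 167.5/55.8 = 3.002 cm.

3.00 cm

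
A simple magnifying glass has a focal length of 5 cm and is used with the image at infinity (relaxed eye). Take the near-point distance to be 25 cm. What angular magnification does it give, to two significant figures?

5.0

M = D/f = 25/5 = 5.000.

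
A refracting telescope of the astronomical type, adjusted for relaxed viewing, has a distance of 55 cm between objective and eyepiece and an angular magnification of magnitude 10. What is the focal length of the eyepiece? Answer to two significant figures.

In normal adjustment the tube length equals f_obj + f_eye and |M| = f_obj/f_eye.
So f_obj = 10 f_eye and 10 f_eye + f_eye = 55 cm, giving f_eye = 55/11 = 5.000 cm and f_obj = 50.000 cm.

5.0 cm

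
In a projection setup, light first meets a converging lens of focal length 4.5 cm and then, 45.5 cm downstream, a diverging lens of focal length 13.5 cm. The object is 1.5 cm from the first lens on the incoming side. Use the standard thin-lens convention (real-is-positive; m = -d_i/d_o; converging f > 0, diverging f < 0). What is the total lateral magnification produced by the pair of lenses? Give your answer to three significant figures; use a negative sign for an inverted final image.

Lens 1: 1/d_i1 = 1/f_1 - 1/d_o1 = 1/4.5 - 1/1.5 = -0.44444 cm^-1, so d_i1 = -2.250 cm.
m_1 = -(-2.250)/1.5 = 1.5000.
With d_i1 < 0 the first image is virtual and lies on the object side; the object distance for lens 2 is d_o2 = 45.5 - (-2.250) = 47.750 cm.
Lens 2: 1/d_i2 = 1/f_2 - 1/d_o2 = 1/(-13.5) - 1/(47.750) = -0.09502 cm^-1, so d_i2 = -10.524 cm.
m_2 = -(-10.524)/(47.750) = 0.2204.
The system's lateral magnification is m_1 m_2 = (1.5000)(0.2204) = 0.3306.

0.331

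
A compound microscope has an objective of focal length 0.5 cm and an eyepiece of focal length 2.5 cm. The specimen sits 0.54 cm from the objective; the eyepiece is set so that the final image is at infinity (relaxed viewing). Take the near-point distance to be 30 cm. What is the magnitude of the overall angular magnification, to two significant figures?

150

Objective: 1/d_i = 1/f_obj - 1/d_o = 1/0.5 - 1/0.54 = 0.14815 cm^-1, so d_i = 6.750 cm.
m_obj = -d_i/d_o = -6.750/0.54 = -12.500.
Eyepiece angular magnification (image at infinity): M_eye = D/f_e = 30/2.5 = 12.000.
Overall M = m_obj x M_eye = (-12.500)(12.000) = -150.00.
|M| = 150.00.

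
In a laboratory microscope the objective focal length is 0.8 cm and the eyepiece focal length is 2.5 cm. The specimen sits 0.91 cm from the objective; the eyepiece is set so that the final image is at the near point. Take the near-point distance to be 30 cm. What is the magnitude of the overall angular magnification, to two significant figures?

95

Objective: 1/d_i = 1/f_obj - 1/d_o = 1/0.8 - 1/0.91 = 0.15110 cm^-1, so d_i = 6.618 cm.
m_obj = -d_i/d_o = -6.618/0.91 = -7.273.
Eyepiece angular magnification (image at near point): M_eye = 1 + D/f_e = 1 + 30/2.5 = 13.000.
Overall M = m_obj x M_eye = (-7.273)(13.000) = -94.55.
|M| = 94.55.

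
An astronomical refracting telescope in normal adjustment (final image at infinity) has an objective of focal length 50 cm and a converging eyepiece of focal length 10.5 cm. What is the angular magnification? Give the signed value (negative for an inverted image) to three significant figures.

-4.76

M = -f_obj/f_eye = -50/(10.5) = -4.762.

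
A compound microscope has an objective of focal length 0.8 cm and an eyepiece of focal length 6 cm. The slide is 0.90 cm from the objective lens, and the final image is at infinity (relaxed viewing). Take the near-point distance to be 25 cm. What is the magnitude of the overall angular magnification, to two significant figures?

33

Objective: 1/d_i = 1/f_obj - 1/d_o = 1/0.8 - 1/0.90 = 0.13889 cm^-1, so d_i = 7.200 cm.
m_obj = -d_i/d_o = -7.200/0.90 = -8.000.
Eyepiece angular magnification (image at infinity): M_eye = D/f_e = 25/6 = 4.167.
Overall M = m_obj x M_eye = (-8.000)(4.167) = -33.33.
|M| = 33.33.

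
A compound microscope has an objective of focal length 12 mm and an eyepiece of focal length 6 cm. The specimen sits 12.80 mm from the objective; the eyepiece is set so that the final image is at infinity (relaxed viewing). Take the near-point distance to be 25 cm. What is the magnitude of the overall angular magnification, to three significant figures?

62.5

Convert to cm: f_obj = 12 mm = 1.2 cm; d_o = 12.80 mm = 1.28 cm.
Objective: 1/d_i = 1/f_obj - 1/d_o = 1/1.2 - 1/1.28 = 0.05208 cm^-1, so d_i = 19.200 cm.
m_obj = -d_i/d_o = -19.200/1.28 = -15.000.
Eyepiece angular magnification (image at infinity): M_eye = D/f_e = 25/6 = 4.167.
Overall M = m_obj x M_eye = (-15.000)(4.167) = -62.50.
|M| = 62.50.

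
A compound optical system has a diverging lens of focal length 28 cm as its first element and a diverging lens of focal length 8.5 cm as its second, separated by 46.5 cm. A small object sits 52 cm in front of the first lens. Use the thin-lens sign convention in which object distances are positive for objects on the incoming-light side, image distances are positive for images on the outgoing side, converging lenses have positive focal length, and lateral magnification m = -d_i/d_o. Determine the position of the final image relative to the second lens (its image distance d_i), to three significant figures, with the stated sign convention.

-7.51 cm

First lens: d_i1 = 1/(1/(-28) - 1/52) = -18.200 cm.
The intermediate image is virtual, 18.200 cm to the left of lens 1, so d_o2 = L - d_i1 = 46.5 - (-18.200) = 64.700 cm.
Second lens: d_i2 = 1/(1/(-8.5) - 1/(64.700)) = -7.513 cm.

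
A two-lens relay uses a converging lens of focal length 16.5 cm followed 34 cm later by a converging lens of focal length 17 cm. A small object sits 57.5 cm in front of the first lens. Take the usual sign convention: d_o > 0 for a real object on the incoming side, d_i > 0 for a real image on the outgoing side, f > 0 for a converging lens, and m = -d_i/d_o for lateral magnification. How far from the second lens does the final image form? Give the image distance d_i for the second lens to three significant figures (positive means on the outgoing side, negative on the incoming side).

-30.1 cm

First lens: d_i1 = 1/(1/16.5 - 1/57.5) = 23.140 cm.
That image sits 10.860 cm in front of the second lens, so d_o2 = 10.860 cm.
Second lens: d_i2 = 1/(1/17 - 1/(10.860)) = -30.067 cm.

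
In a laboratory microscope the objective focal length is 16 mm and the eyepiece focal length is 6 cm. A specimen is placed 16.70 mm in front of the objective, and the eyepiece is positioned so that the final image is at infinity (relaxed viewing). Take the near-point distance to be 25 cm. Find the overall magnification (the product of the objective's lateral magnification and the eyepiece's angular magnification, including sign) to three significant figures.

Convert to cm: f_obj = 16 mm = 1.6 cm; d_o = 16.70 mm = 1.67 cm.
Objective: 1/d_i = 1/f_obj - 1/d_o = 1/1.6 - 1/1.67 = 0.02620 cm^-1, so d_i = 38.171 cm.
m_obj = -d_i/d_o = -38.171/1.67 = -22.857.
Eyepiece angular magnification (image at infinity): M_eye = D/f_e = 25/6 = 4.167.
Overall M = m_obj x M_eye = (-22.857)(4.167) = -95.24.

-95.2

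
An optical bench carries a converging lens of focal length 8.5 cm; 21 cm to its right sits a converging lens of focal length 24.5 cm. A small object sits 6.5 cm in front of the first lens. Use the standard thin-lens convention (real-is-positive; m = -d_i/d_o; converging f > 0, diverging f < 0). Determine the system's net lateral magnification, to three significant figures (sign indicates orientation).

Applying the thin-lens equation to the first lens, 1/8.5 = 1/6.5 + 1/d_i1, which gives d_i1 = -27.625 cm.
Its lateral magnification is m_1 = -d_i1/d_o1 = -(-27.625)/6.5 = 4.2500.
The intermediate image is virtual, 27.625 cm to the left of lens 1, so d_o2 = L - d_i1 = 21 - (-27.625) = 48.625 cm.
Applying the thin-lens equation again with f_2 = 24.5 cm and d_o2 = 48.625 cm gives d_i2 = 49.381 cm.
m_2 = -(49.381)/(48.625) = -1.0155.
The system's lateral magnification is m_1 m_2 = (4.2500)(-1.0155) = -4.3161.

-4.32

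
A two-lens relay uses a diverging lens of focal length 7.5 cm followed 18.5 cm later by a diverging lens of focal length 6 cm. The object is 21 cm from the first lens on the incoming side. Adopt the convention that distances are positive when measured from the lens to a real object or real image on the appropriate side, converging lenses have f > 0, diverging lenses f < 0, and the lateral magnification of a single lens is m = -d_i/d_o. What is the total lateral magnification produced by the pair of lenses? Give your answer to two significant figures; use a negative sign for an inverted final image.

0.053

Applying the thin-lens equation to the first lens, 1/(-7.5) = 1/21 + 1/d_i1, which gives d_i1 = -5.526 cm.
Its lateral magnification is m_1 = -d_i1/d_o1 = -(-5.526)/21 = 0.2632.
With d_i1 < 0 the first image is virtual and lies on the object side; the object distance for lens 2 is d_o2 = 18.5 - (-5.526) = 24.026 cm.
Applying the thin-lens equation again with f_2 = -6 cm and d_o2 = 24.026 cm gives d_i2 = -4.801 cm.
m_2 = -(-4.801)/(24.026) = 0.1998.
Overall magnification: m = m_1 m_2 = 0.0526.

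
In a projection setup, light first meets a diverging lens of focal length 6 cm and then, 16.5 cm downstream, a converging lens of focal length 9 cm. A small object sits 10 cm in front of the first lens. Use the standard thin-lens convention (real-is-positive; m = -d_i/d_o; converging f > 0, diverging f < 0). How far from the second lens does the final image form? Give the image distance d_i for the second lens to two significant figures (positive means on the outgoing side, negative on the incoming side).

First lens: d_i1 = 1/(1/(-6) - 1/10) = -3.750 cm.
With d_i1 < 0 the first image is virtual and lies on the object side; the object distance for lens 2 is d_o2 = 16.5 - (-3.750) = 20.250 cm.
Second lens: d_i2 = 1/(1/9 - 1/(20.250)) = 16.200 cm.

16 cm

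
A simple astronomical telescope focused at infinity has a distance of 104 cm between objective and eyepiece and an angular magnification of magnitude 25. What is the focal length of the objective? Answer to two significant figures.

In normal adjustment the tube length equals f_obj + f_eye and |M| = f_obj/f_eye.
So f_obj = 25 f_eye and 25 f_eye + f_eye = 104 cm, giving f_eye = 104/26 = 4.000 cm and f_obj = 100.000 cm.

100 cm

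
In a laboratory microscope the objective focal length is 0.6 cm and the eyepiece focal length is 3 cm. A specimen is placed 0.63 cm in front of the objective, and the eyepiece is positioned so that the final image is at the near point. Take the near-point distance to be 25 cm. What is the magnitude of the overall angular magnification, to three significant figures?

187

Objective: 1/d_i = 1/f_obj - 1/d_o = 1/0.6 - 1/0.63 = 0.07937 cm^-1, so d_i = 12.600 cm.
m_obj = -d_i/d_o = -12.600/0.63 = -20.000.
Eyepiece angular magnification (image at near point): M_eye = 1 + D/f_e = 1 + 25/3 = 9.333.
Overall M = m_obj x M_eye = (-20.000)(9.333) = -186.67.
|M| = 186.67.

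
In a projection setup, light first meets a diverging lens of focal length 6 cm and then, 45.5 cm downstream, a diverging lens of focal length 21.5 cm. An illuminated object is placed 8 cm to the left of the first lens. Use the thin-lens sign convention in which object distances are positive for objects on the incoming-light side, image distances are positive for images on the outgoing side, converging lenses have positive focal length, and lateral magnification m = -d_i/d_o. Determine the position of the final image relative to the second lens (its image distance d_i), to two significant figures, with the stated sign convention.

Lens 1: 1/d_i1 = 1/f_1 - 1/d_o1 = 1/(-6) - 1/8 = -0.29167 cm^-1, so d_i1 = -3.429 cm.
With d_i1 < 0 the first image is virtual and lies on the object side; the object distance for lens 2 is d_o2 = 45.5 - (-3.429) = 48.929 cm.
Lens 2: 1/d_i2 = 1/f_2 - 1/d_o2 = 1/(-21.5) - 1/(48.929) = -0.06695 cm^-1, so d_i2 = -14.937 cm.

-15 cm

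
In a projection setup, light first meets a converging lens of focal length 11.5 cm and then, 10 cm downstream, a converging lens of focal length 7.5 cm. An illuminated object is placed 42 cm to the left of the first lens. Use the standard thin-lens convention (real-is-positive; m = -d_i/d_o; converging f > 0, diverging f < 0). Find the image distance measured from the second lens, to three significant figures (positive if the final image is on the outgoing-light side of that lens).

First lens: d_i1 = 1/(1/11.5 - 1/42) = 15.836 cm.
This image would form 15.836 cm past lens 1, i.e. 5.836 cm beyond lens 2, so it is a virtual object for lens 2: d_o2 = 10 - 15.836 = -5.836 cm.
Second lens: d_i2 = 1/(1/7.5 - 1/(-5.836)) = 3.282 cm.

3.28 cm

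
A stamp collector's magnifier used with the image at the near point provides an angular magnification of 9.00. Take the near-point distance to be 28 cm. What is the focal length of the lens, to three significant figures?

For the image at the near point, M = 1 + D/f.
f = D/(M - 1) = 28/(9.0 - 1) = 3.500 cm.

3.50 cm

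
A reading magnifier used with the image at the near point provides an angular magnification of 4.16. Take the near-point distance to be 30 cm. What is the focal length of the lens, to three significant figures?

For the image at the near point, M = 1 + D/f.
f = D/(M - 1) = 30/(4.16 - 1) = 9.494 cm.

9.49 cm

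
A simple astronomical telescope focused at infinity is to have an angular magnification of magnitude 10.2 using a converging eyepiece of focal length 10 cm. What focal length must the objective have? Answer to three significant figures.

|M| = f_obj/|f_eye|, so f_obj = |M| x |f_eye| = 10.2 x 10 = 102.000 cm.

102 cm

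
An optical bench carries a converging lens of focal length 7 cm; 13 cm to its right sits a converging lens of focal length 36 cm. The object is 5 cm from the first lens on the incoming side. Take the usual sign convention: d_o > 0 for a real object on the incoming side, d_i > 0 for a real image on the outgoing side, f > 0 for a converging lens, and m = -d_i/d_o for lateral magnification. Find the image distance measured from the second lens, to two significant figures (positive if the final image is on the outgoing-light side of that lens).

Applying the thin-lens equation to the first lens, 1/7 = 1/5 + 1/d_i1, which gives d_i1 = -17.500 cm.
With d_i1 < 0 the first image is virtual and lies on the object side; the object distance for lens 2 is d_o2 = 13 - (-17.500) = 30.500 cm.
Applying the thin-lens equation again with f_2 = 36 cm and d_o2 = 30.500 cm gives d_i2 = -199.636 cm.

-200 cm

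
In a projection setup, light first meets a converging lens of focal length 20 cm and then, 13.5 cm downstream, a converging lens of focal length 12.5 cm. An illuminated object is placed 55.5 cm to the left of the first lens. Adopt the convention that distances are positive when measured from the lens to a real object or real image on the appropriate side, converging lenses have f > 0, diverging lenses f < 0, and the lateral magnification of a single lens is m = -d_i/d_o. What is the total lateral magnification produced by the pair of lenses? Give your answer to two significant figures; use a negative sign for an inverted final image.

Applying the thin-lens equation to the first lens, 1/20 = 1/55.5 + 1/d_i1, which gives d_i1 = 31.268 cm.
Its lateral magnification is m_1 = -d_i1/d_o1 = -(31.268)/55.5 = -0.5634.
Since 31.268 cm > 13.5 cm, the first image lies past the second lens and serves as a virtual object: d_o2 = L - d_i1 = -17.768 cm.
Applying the thin-lens equation again with f_2 = 12.5 cm and d_o2 = -17.768 cm gives d_i2 = 7.338 cm.
m_2 = -(7.338)/(-17.768) = 0.4130.
Total m = m_1 x m_2 = (-0.5634)(0.4130) = -0.2327.

-0.23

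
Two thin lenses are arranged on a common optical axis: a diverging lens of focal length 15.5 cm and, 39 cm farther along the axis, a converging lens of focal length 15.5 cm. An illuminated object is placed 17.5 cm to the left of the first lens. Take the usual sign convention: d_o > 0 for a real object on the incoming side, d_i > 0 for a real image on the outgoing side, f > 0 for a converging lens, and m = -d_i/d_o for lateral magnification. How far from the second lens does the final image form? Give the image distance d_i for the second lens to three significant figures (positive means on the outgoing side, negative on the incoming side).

Applying the thin-lens equation to the first lens, 1/(-15.5) = 1/17.5 + 1/d_i1, which gives d_i1 = -8.220 cm.
The intermediate image is virtual, 8.220 cm to the left of lens 1, so d_o2 = L - d_i1 = 39 - (-8.220) = 47.220 cm.
Applying the thin-lens equation again with f_2 = 15.5 cm and d_o2 = 47.220 cm gives d_i2 = 23.074 cm.

23.1 cm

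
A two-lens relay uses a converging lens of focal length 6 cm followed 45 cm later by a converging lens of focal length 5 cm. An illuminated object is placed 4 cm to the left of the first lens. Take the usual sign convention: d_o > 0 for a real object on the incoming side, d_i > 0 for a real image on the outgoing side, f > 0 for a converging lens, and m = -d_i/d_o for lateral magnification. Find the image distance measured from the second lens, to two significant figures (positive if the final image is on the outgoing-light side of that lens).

5.5 cm

Applying the thin-lens equation to the first lens, 1/6 = 1/4 + 1/d_i1, which gives d_i1 = -12.000 cm.
With d_i1 < 0 the first image is virtual and lies on the object side; the object distance for lens 2 is d_o2 = 45 - (-12.000) = 57.000 cm.
Applying the thin-lens equation again with f_2 = 5 cm and d_o2 = 57.000 cm gives d_i2 = 5.481 cm.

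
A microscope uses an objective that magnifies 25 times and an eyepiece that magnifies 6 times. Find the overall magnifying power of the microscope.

150

The overall magnification of a compound microscope is the product of the objective and eyepiece magnifications:
M = M_obj x M_eye = 25 x 6 = 150.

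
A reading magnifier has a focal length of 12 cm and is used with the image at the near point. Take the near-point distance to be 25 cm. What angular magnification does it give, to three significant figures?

M = 1 + D/f = 1 + 25/12 = 3.083.

3.08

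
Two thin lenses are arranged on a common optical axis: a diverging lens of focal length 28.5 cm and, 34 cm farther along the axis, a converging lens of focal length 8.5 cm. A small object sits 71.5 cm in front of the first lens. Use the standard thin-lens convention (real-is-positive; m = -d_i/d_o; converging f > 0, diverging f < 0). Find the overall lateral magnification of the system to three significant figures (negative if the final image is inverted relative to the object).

First lens: d_i1 = 1/(1/(-28.5) - 1/71.5) = -20.378 cm.
m_1 = -(-20.378)/71.5 = 0.2850.
With d_i1 < 0 the first image is virtual and lies on the object side; the object distance for lens 2 is d_o2 = 34 - (-20.378) = 54.377 cm.
Second lens: d_i2 = 1/(1/8.5 - 1/(54.377)) = 10.075 cm.
m_2 = -(10.075)/(54.377) = -0.1853.
Total m = m_1 x m_2 = (0.2850)(-0.1853) = -0.0528.

-0.0528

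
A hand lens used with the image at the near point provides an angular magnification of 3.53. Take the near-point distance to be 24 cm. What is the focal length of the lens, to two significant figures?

For the image at the near point, M = 1 + D/f.
f = D/(M - 1) = 24/(3.53 - 1) = 9.486 cm.

9.5 cm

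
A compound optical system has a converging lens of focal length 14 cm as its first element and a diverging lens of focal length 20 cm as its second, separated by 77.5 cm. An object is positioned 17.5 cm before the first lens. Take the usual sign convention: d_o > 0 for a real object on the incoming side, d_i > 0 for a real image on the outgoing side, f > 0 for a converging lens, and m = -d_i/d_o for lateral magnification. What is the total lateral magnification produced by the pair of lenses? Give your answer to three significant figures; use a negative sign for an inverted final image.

-2.91

First lens: d_i1 = 1/(1/14 - 1/17.5) = 70.000 cm.
m_1 = -(70.000)/17.5 = -4.0000.
That image sits 7.500 cm in front of the second lens, so d_o2 = 7.500 cm.
Second lens: d_i2 = 1/(1/(-20) - 1/(7.500)) = -5.455 cm.
m_2 = -(-5.455)/(7.500) = 0.7273.
Total m = m_1 x m_2 = (-4.0000)(0.7273) = -2.9091.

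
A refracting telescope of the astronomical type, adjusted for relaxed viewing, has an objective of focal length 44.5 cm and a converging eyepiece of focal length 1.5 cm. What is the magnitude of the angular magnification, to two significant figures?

|M| = f_obj/|f_eye| = 44.5/1.5 = 29.667.

30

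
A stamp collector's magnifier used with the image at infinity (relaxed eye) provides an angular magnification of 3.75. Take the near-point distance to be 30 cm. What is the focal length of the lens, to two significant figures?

For the image at infinity, M = D/f.
f = D/M = 30/3.75 = 8.000 cm.

8.0 cm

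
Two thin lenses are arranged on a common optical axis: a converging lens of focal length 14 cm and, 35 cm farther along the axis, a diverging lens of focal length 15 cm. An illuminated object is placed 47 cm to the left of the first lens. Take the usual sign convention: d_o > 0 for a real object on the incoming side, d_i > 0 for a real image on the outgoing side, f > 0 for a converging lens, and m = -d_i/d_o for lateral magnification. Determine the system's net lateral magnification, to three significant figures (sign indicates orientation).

Applying the thin-lens equation to the first lens, 1/14 = 1/47 + 1/d_i1, which gives d_i1 = 19.939 cm.
Its lateral magnification is m_1 = -d_i1/d_o1 = -(19.939)/47 = -0.4242.
That image sits 15.061 cm in front of the second lens, so d_o2 = 15.061 cm.
Applying the thin-lens equation again with f_2 = -15 cm and d_o2 = 15.061 cm gives d_i2 = -7.515 cm.
m_2 = -(-7.515)/(15.061) = 0.4990.
Total m = m_1 x m_2 = (-0.4242)(0.4990) = -0.2117.

-0.212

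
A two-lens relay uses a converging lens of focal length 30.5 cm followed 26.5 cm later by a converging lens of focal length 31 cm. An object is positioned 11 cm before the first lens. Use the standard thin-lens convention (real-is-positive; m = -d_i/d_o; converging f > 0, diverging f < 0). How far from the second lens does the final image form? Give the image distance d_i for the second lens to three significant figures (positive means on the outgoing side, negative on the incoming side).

107 cm

Lens 1: 1/d_i1 = 1/f_1 - 1/d_o1 = 1/30.5 - 1/11 = -0.05812 cm^-1, so d_i1 = -17.205 cm.
The intermediate image is virtual, 17.205 cm to the left of lens 1, so d_o2 = L - d_i1 = 26.5 - (-17.205) = 43.705 cm.
Lens 2: 1/d_i2 = 1/f_2 - 1/d_o2 = 1/31 - 1/(43.705) = 0.00938 cm^-1, so d_i2 = 106.639 cm.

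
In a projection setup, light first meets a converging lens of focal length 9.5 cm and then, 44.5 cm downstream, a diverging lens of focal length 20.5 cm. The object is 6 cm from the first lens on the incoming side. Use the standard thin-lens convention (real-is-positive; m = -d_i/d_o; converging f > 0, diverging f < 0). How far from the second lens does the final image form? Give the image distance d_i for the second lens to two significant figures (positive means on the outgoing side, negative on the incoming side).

Lens 1: 1/d_i1 = 1/f_1 - 1/d_o1 = 1/9.5 - 1/6 = -0.06140 cm^-1, so d_i1 = -16.286 cm.
With d_i1 < 0 the first image is virtual and lies on the object side; the object distance for lens 2 is d_o2 = 44.5 - (-16.286) = 60.786 cm.
Lens 2: 1/d_i2 = 1/f_2 - 1/d_o2 = 1/(-20.5) - 1/(60.786) = -0.06523 cm^-1, so d_i2 = -15.330 cm.

-15 cm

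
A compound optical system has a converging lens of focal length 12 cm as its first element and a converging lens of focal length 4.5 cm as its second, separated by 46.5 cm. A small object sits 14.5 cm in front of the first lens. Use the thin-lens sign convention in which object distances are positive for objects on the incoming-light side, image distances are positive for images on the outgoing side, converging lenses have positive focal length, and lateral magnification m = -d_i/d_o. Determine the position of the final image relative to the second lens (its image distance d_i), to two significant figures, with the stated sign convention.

First lens: d_i1 = 1/(1/12 - 1/14.5) = 69.600 cm.
Since 69.600 cm > 46.5 cm, the first image lies past the second lens and serves as a virtual object: d_o2 = L - d_i1 = -23.100 cm.
Second lens: d_i2 = 1/(1/4.5 - 1/(-23.100)) = 3.766 cm.

3.8 cm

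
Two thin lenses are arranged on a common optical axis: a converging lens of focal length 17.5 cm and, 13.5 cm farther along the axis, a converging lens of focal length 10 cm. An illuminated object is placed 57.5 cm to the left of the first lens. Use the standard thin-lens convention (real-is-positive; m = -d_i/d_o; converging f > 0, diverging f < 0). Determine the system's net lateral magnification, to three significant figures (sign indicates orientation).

Lens 1: 1/d_i1 = 1/f_1 - 1/d_o1 = 1/17.5 - 1/57.5 = 0.03975 cm^-1, so d_i1 = 25.156 cm.
m_1 = -(25.156)/57.5 = -0.4375.
This image would form 25.156 cm past lens 1, i.e. 11.656 cm beyond lens 2, so it is a virtual object for lens 2: d_o2 = 13.5 - 25.156 = -11.656 cm.
Lens 2: 1/d_i2 = 1/f_2 - 1/d_o2 = 1/10 - 1/(-11.656) = 0.18579 cm^-1, so d_i2 = 5.382 cm.
m_2 = -(5.382)/(-11.656) = 0.4618.
Overall magnification: m = m_1 m_2 = -0.2020.

-0.202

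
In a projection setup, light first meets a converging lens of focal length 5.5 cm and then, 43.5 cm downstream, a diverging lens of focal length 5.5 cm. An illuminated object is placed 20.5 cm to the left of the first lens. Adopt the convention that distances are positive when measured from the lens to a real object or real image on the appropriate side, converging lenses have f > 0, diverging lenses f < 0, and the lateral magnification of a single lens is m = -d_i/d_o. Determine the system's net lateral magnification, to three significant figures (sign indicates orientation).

-0.0486

Applying the thin-lens equation to the first lens, 1/5.5 = 1/20.5 + 1/d_i1, which gives d_i1 = 7.517 cm.
Its lateral magnification is m_1 = -d_i1/d_o1 = -(7.517)/20.5 = -0.3667.
The intermediate image is 7.517 cm to the right of lens 1, so d_o2 = L - d_i1 = 43.5 - 7.517 = 35.983 cm.
Applying the thin-lens equation again with f_2 = -5.5 cm and d_o2 = 35.983 cm gives d_i2 = -4.771 cm.
m_2 = -(-4.771)/(35.983) = 0.1326.
The system's lateral magnification is m_1 m_2 = (-0.3667)(0.1326) = -0.0486.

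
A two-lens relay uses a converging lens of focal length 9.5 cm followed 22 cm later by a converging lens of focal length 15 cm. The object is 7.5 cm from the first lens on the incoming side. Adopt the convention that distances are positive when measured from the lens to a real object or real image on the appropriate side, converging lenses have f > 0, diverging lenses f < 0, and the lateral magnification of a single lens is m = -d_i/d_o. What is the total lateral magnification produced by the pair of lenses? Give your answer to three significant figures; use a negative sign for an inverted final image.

-1.67

Lens 1: 1/d_i1 = 1/f_1 - 1/d_o1 = 1/9.5 - 1/7.5 = -0.02807 cm^-1, so d_i1 = -35.625 cm.
m_1 = -(-35.625)/7.5 = 4.7500.
The intermediate image is virtual, 35.625 cm to the left of lens 1, so d_o2 = L - d_i1 = 22 - (-35.625) = 57.625 cm.
Lens 2: 1/d_i2 = 1/f_2 - 1/d_o2 = 1/15 - 1/(57.625) = 0.04931 cm^-1, so d_i2 = 20.279 cm.
m_2 = -(20.279)/(57.625) = -0.3519.
Overall magnification: m = m_1 m_2 = -1.6716.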